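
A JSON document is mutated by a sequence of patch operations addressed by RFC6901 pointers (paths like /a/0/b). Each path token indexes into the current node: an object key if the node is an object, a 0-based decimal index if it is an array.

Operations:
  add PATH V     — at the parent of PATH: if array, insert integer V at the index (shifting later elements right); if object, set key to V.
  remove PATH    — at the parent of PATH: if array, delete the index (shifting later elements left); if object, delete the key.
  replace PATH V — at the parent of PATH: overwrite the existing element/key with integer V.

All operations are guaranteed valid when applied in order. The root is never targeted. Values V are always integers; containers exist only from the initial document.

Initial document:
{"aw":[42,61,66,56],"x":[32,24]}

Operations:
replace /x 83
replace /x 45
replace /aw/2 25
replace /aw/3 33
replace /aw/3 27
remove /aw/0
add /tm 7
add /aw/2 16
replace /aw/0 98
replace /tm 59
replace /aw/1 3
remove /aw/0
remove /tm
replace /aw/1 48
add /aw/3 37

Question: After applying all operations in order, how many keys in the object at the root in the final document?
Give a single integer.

After op 1 (replace /x 83): {"aw":[42,61,66,56],"x":83}
After op 2 (replace /x 45): {"aw":[42,61,66,56],"x":45}
After op 3 (replace /aw/2 25): {"aw":[42,61,25,56],"x":45}
After op 4 (replace /aw/3 33): {"aw":[42,61,25,33],"x":45}
After op 5 (replace /aw/3 27): {"aw":[42,61,25,27],"x":45}
After op 6 (remove /aw/0): {"aw":[61,25,27],"x":45}
After op 7 (add /tm 7): {"aw":[61,25,27],"tm":7,"x":45}
After op 8 (add /aw/2 16): {"aw":[61,25,16,27],"tm":7,"x":45}
After op 9 (replace /aw/0 98): {"aw":[98,25,16,27],"tm":7,"x":45}
After op 10 (replace /tm 59): {"aw":[98,25,16,27],"tm":59,"x":45}
After op 11 (replace /aw/1 3): {"aw":[98,3,16,27],"tm":59,"x":45}
After op 12 (remove /aw/0): {"aw":[3,16,27],"tm":59,"x":45}
After op 13 (remove /tm): {"aw":[3,16,27],"x":45}
After op 14 (replace /aw/1 48): {"aw":[3,48,27],"x":45}
After op 15 (add /aw/3 37): {"aw":[3,48,27,37],"x":45}
Size at the root: 2

Answer: 2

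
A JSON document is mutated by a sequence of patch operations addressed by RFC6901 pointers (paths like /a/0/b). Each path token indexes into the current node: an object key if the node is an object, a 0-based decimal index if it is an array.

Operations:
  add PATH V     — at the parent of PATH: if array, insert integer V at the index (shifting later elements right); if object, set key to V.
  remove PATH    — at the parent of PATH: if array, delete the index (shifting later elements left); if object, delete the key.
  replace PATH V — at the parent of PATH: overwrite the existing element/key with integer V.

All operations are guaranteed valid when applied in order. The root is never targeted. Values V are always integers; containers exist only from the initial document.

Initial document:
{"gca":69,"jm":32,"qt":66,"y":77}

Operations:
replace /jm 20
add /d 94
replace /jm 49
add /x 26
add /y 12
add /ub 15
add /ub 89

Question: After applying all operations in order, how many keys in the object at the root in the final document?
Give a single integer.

After op 1 (replace /jm 20): {"gca":69,"jm":20,"qt":66,"y":77}
After op 2 (add /d 94): {"d":94,"gca":69,"jm":20,"qt":66,"y":77}
After op 3 (replace /jm 49): {"d":94,"gca":69,"jm":49,"qt":66,"y":77}
After op 4 (add /x 26): {"d":94,"gca":69,"jm":49,"qt":66,"x":26,"y":77}
After op 5 (add /y 12): {"d":94,"gca":69,"jm":49,"qt":66,"x":26,"y":12}
After op 6 (add /ub 15): {"d":94,"gca":69,"jm":49,"qt":66,"ub":15,"x":26,"y":12}
After op 7 (add /ub 89): {"d":94,"gca":69,"jm":49,"qt":66,"ub":89,"x":26,"y":12}
Size at the root: 7

Answer: 7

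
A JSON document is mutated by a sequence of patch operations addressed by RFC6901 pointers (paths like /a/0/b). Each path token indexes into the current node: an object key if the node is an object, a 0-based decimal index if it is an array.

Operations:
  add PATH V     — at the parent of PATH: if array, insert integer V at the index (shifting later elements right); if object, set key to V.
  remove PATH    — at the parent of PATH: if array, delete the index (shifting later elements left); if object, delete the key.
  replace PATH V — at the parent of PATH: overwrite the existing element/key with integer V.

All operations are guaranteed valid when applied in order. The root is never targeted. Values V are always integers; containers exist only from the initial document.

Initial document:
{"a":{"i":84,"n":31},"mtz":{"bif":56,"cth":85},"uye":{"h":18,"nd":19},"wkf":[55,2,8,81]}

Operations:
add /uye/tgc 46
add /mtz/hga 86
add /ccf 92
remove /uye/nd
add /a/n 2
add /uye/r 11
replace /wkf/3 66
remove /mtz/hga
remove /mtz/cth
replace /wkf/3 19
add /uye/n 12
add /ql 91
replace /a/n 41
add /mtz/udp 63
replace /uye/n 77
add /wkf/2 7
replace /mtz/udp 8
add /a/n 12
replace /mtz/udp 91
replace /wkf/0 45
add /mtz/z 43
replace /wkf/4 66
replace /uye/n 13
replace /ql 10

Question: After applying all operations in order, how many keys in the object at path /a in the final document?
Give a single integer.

Answer: 2

Derivation:
After op 1 (add /uye/tgc 46): {"a":{"i":84,"n":31},"mtz":{"bif":56,"cth":85},"uye":{"h":18,"nd":19,"tgc":46},"wkf":[55,2,8,81]}
After op 2 (add /mtz/hga 86): {"a":{"i":84,"n":31},"mtz":{"bif":56,"cth":85,"hga":86},"uye":{"h":18,"nd":19,"tgc":46},"wkf":[55,2,8,81]}
After op 3 (add /ccf 92): {"a":{"i":84,"n":31},"ccf":92,"mtz":{"bif":56,"cth":85,"hga":86},"uye":{"h":18,"nd":19,"tgc":46},"wkf":[55,2,8,81]}
After op 4 (remove /uye/nd): {"a":{"i":84,"n":31},"ccf":92,"mtz":{"bif":56,"cth":85,"hga":86},"uye":{"h":18,"tgc":46},"wkf":[55,2,8,81]}
After op 5 (add /a/n 2): {"a":{"i":84,"n":2},"ccf":92,"mtz":{"bif":56,"cth":85,"hga":86},"uye":{"h":18,"tgc":46},"wkf":[55,2,8,81]}
After op 6 (add /uye/r 11): {"a":{"i":84,"n":2},"ccf":92,"mtz":{"bif":56,"cth":85,"hga":86},"uye":{"h":18,"r":11,"tgc":46},"wkf":[55,2,8,81]}
After op 7 (replace /wkf/3 66): {"a":{"i":84,"n":2},"ccf":92,"mtz":{"bif":56,"cth":85,"hga":86},"uye":{"h":18,"r":11,"tgc":46},"wkf":[55,2,8,66]}
After op 8 (remove /mtz/hga): {"a":{"i":84,"n":2},"ccf":92,"mtz":{"bif":56,"cth":85},"uye":{"h":18,"r":11,"tgc":46},"wkf":[55,2,8,66]}
After op 9 (remove /mtz/cth): {"a":{"i":84,"n":2},"ccf":92,"mtz":{"bif":56},"uye":{"h":18,"r":11,"tgc":46},"wkf":[55,2,8,66]}
After op 10 (replace /wkf/3 19): {"a":{"i":84,"n":2},"ccf":92,"mtz":{"bif":56},"uye":{"h":18,"r":11,"tgc":46},"wkf":[55,2,8,19]}
After op 11 (add /uye/n 12): {"a":{"i":84,"n":2},"ccf":92,"mtz":{"bif":56},"uye":{"h":18,"n":12,"r":11,"tgc":46},"wkf":[55,2,8,19]}
After op 12 (add /ql 91): {"a":{"i":84,"n":2},"ccf":92,"mtz":{"bif":56},"ql":91,"uye":{"h":18,"n":12,"r":11,"tgc":46},"wkf":[55,2,8,19]}
After op 13 (replace /a/n 41): {"a":{"i":84,"n":41},"ccf":92,"mtz":{"bif":56},"ql":91,"uye":{"h":18,"n":12,"r":11,"tgc":46},"wkf":[55,2,8,19]}
After op 14 (add /mtz/udp 63): {"a":{"i":84,"n":41},"ccf":92,"mtz":{"bif":56,"udp":63},"ql":91,"uye":{"h":18,"n":12,"r":11,"tgc":46},"wkf":[55,2,8,19]}
After op 15 (replace /uye/n 77): {"a":{"i":84,"n":41},"ccf":92,"mtz":{"bif":56,"udp":63},"ql":91,"uye":{"h":18,"n":77,"r":11,"tgc":46},"wkf":[55,2,8,19]}
After op 16 (add /wkf/2 7): {"a":{"i":84,"n":41},"ccf":92,"mtz":{"bif":56,"udp":63},"ql":91,"uye":{"h":18,"n":77,"r":11,"tgc":46},"wkf":[55,2,7,8,19]}
After op 17 (replace /mtz/udp 8): {"a":{"i":84,"n":41},"ccf":92,"mtz":{"bif":56,"udp":8},"ql":91,"uye":{"h":18,"n":77,"r":11,"tgc":46},"wkf":[55,2,7,8,19]}
After op 18 (add /a/n 12): {"a":{"i":84,"n":12},"ccf":92,"mtz":{"bif":56,"udp":8},"ql":91,"uye":{"h":18,"n":77,"r":11,"tgc":46},"wkf":[55,2,7,8,19]}
After op 19 (replace /mtz/udp 91): {"a":{"i":84,"n":12},"ccf":92,"mtz":{"bif":56,"udp":91},"ql":91,"uye":{"h":18,"n":77,"r":11,"tgc":46},"wkf":[55,2,7,8,19]}
After op 20 (replace /wkf/0 45): {"a":{"i":84,"n":12},"ccf":92,"mtz":{"bif":56,"udp":91},"ql":91,"uye":{"h":18,"n":77,"r":11,"tgc":46},"wkf":[45,2,7,8,19]}
After op 21 (add /mtz/z 43): {"a":{"i":84,"n":12},"ccf":92,"mtz":{"bif":56,"udp":91,"z":43},"ql":91,"uye":{"h":18,"n":77,"r":11,"tgc":46},"wkf":[45,2,7,8,19]}
After op 22 (replace /wkf/4 66): {"a":{"i":84,"n":12},"ccf":92,"mtz":{"bif":56,"udp":91,"z":43},"ql":91,"uye":{"h":18,"n":77,"r":11,"tgc":46},"wkf":[45,2,7,8,66]}
After op 23 (replace /uye/n 13): {"a":{"i":84,"n":12},"ccf":92,"mtz":{"bif":56,"udp":91,"z":43},"ql":91,"uye":{"h":18,"n":13,"r":11,"tgc":46},"wkf":[45,2,7,8,66]}
After op 24 (replace /ql 10): {"a":{"i":84,"n":12},"ccf":92,"mtz":{"bif":56,"udp":91,"z":43},"ql":10,"uye":{"h":18,"n":13,"r":11,"tgc":46},"wkf":[45,2,7,8,66]}
Size at path /a: 2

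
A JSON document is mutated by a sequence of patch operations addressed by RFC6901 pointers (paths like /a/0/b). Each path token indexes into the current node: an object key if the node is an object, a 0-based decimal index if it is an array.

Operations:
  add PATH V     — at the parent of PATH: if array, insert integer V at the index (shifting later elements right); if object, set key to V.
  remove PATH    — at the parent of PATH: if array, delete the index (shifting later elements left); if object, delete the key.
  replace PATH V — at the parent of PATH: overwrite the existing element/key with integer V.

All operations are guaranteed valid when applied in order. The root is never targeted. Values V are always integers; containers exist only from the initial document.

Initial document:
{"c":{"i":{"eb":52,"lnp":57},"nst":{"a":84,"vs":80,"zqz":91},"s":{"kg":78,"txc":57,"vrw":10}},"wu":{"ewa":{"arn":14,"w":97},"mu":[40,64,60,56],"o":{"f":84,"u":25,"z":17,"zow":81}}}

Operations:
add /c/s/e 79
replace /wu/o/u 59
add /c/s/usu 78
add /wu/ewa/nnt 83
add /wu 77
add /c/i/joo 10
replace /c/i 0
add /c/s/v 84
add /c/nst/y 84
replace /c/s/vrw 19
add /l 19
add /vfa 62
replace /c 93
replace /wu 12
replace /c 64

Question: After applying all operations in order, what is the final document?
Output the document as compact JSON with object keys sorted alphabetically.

After op 1 (add /c/s/e 79): {"c":{"i":{"eb":52,"lnp":57},"nst":{"a":84,"vs":80,"zqz":91},"s":{"e":79,"kg":78,"txc":57,"vrw":10}},"wu":{"ewa":{"arn":14,"w":97},"mu":[40,64,60,56],"o":{"f":84,"u":25,"z":17,"zow":81}}}
After op 2 (replace /wu/o/u 59): {"c":{"i":{"eb":52,"lnp":57},"nst":{"a":84,"vs":80,"zqz":91},"s":{"e":79,"kg":78,"txc":57,"vrw":10}},"wu":{"ewa":{"arn":14,"w":97},"mu":[40,64,60,56],"o":{"f":84,"u":59,"z":17,"zow":81}}}
After op 3 (add /c/s/usu 78): {"c":{"i":{"eb":52,"lnp":57},"nst":{"a":84,"vs":80,"zqz":91},"s":{"e":79,"kg":78,"txc":57,"usu":78,"vrw":10}},"wu":{"ewa":{"arn":14,"w":97},"mu":[40,64,60,56],"o":{"f":84,"u":59,"z":17,"zow":81}}}
After op 4 (add /wu/ewa/nnt 83): {"c":{"i":{"eb":52,"lnp":57},"nst":{"a":84,"vs":80,"zqz":91},"s":{"e":79,"kg":78,"txc":57,"usu":78,"vrw":10}},"wu":{"ewa":{"arn":14,"nnt":83,"w":97},"mu":[40,64,60,56],"o":{"f":84,"u":59,"z":17,"zow":81}}}
After op 5 (add /wu 77): {"c":{"i":{"eb":52,"lnp":57},"nst":{"a":84,"vs":80,"zqz":91},"s":{"e":79,"kg":78,"txc":57,"usu":78,"vrw":10}},"wu":77}
After op 6 (add /c/i/joo 10): {"c":{"i":{"eb":52,"joo":10,"lnp":57},"nst":{"a":84,"vs":80,"zqz":91},"s":{"e":79,"kg":78,"txc":57,"usu":78,"vrw":10}},"wu":77}
After op 7 (replace /c/i 0): {"c":{"i":0,"nst":{"a":84,"vs":80,"zqz":91},"s":{"e":79,"kg":78,"txc":57,"usu":78,"vrw":10}},"wu":77}
After op 8 (add /c/s/v 84): {"c":{"i":0,"nst":{"a":84,"vs":80,"zqz":91},"s":{"e":79,"kg":78,"txc":57,"usu":78,"v":84,"vrw":10}},"wu":77}
After op 9 (add /c/nst/y 84): {"c":{"i":0,"nst":{"a":84,"vs":80,"y":84,"zqz":91},"s":{"e":79,"kg":78,"txc":57,"usu":78,"v":84,"vrw":10}},"wu":77}
After op 10 (replace /c/s/vrw 19): {"c":{"i":0,"nst":{"a":84,"vs":80,"y":84,"zqz":91},"s":{"e":79,"kg":78,"txc":57,"usu":78,"v":84,"vrw":19}},"wu":77}
After op 11 (add /l 19): {"c":{"i":0,"nst":{"a":84,"vs":80,"y":84,"zqz":91},"s":{"e":79,"kg":78,"txc":57,"usu":78,"v":84,"vrw":19}},"l":19,"wu":77}
After op 12 (add /vfa 62): {"c":{"i":0,"nst":{"a":84,"vs":80,"y":84,"zqz":91},"s":{"e":79,"kg":78,"txc":57,"usu":78,"v":84,"vrw":19}},"l":19,"vfa":62,"wu":77}
After op 13 (replace /c 93): {"c":93,"l":19,"vfa":62,"wu":77}
After op 14 (replace /wu 12): {"c":93,"l":19,"vfa":62,"wu":12}
After op 15 (replace /c 64): {"c":64,"l":19,"vfa":62,"wu":12}

Answer: {"c":64,"l":19,"vfa":62,"wu":12}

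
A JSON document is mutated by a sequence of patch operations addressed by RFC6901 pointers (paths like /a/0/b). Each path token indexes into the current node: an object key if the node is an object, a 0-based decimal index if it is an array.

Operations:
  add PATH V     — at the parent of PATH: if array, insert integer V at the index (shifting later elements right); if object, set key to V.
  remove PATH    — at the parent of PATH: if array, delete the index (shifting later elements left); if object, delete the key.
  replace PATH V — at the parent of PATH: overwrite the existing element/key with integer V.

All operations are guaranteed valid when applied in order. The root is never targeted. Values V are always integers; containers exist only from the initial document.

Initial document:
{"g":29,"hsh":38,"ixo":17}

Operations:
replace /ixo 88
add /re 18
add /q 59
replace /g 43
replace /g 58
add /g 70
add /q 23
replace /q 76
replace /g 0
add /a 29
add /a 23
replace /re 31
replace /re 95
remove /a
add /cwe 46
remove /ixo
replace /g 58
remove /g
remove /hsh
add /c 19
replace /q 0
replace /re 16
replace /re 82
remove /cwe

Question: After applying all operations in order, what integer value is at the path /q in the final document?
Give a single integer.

After op 1 (replace /ixo 88): {"g":29,"hsh":38,"ixo":88}
After op 2 (add /re 18): {"g":29,"hsh":38,"ixo":88,"re":18}
After op 3 (add /q 59): {"g":29,"hsh":38,"ixo":88,"q":59,"re":18}
After op 4 (replace /g 43): {"g":43,"hsh":38,"ixo":88,"q":59,"re":18}
After op 5 (replace /g 58): {"g":58,"hsh":38,"ixo":88,"q":59,"re":18}
After op 6 (add /g 70): {"g":70,"hsh":38,"ixo":88,"q":59,"re":18}
After op 7 (add /q 23): {"g":70,"hsh":38,"ixo":88,"q":23,"re":18}
After op 8 (replace /q 76): {"g":70,"hsh":38,"ixo":88,"q":76,"re":18}
After op 9 (replace /g 0): {"g":0,"hsh":38,"ixo":88,"q":76,"re":18}
After op 10 (add /a 29): {"a":29,"g":0,"hsh":38,"ixo":88,"q":76,"re":18}
After op 11 (add /a 23): {"a":23,"g":0,"hsh":38,"ixo":88,"q":76,"re":18}
After op 12 (replace /re 31): {"a":23,"g":0,"hsh":38,"ixo":88,"q":76,"re":31}
After op 13 (replace /re 95): {"a":23,"g":0,"hsh":38,"ixo":88,"q":76,"re":95}
After op 14 (remove /a): {"g":0,"hsh":38,"ixo":88,"q":76,"re":95}
After op 15 (add /cwe 46): {"cwe":46,"g":0,"hsh":38,"ixo":88,"q":76,"re":95}
After op 16 (remove /ixo): {"cwe":46,"g":0,"hsh":38,"q":76,"re":95}
After op 17 (replace /g 58): {"cwe":46,"g":58,"hsh":38,"q":76,"re":95}
After op 18 (remove /g): {"cwe":46,"hsh":38,"q":76,"re":95}
After op 19 (remove /hsh): {"cwe":46,"q":76,"re":95}
After op 20 (add /c 19): {"c":19,"cwe":46,"q":76,"re":95}
After op 21 (replace /q 0): {"c":19,"cwe":46,"q":0,"re":95}
After op 22 (replace /re 16): {"c":19,"cwe":46,"q":0,"re":16}
After op 23 (replace /re 82): {"c":19,"cwe":46,"q":0,"re":82}
After op 24 (remove /cwe): {"c":19,"q":0,"re":82}
Value at /q: 0

Answer: 0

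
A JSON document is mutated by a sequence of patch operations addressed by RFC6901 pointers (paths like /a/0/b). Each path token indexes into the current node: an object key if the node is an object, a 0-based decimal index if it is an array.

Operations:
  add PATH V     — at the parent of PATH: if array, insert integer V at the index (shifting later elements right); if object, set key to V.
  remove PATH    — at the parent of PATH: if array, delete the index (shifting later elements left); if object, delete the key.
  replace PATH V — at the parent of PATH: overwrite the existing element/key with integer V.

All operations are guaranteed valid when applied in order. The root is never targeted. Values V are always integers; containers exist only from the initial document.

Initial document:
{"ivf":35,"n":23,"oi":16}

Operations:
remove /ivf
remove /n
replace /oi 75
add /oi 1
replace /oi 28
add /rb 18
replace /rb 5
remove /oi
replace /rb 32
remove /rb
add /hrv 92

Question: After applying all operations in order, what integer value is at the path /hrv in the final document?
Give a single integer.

Answer: 92

Derivation:
After op 1 (remove /ivf): {"n":23,"oi":16}
After op 2 (remove /n): {"oi":16}
After op 3 (replace /oi 75): {"oi":75}
After op 4 (add /oi 1): {"oi":1}
After op 5 (replace /oi 28): {"oi":28}
After op 6 (add /rb 18): {"oi":28,"rb":18}
After op 7 (replace /rb 5): {"oi":28,"rb":5}
After op 8 (remove /oi): {"rb":5}
After op 9 (replace /rb 32): {"rb":32}
After op 10 (remove /rb): {}
After op 11 (add /hrv 92): {"hrv":92}
Value at /hrv: 92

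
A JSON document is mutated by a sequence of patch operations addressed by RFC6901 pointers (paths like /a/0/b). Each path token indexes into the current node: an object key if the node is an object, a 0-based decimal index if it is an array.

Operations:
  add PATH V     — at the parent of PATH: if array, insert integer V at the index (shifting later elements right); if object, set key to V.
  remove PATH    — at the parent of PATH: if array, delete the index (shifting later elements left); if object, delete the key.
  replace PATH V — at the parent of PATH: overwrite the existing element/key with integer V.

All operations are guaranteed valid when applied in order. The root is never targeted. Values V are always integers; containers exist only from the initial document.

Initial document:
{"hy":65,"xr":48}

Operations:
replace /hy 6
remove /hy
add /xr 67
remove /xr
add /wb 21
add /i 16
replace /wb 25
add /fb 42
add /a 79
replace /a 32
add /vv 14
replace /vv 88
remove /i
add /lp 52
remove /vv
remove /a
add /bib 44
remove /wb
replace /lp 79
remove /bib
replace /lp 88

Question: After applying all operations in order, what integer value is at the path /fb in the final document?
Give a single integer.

After op 1 (replace /hy 6): {"hy":6,"xr":48}
After op 2 (remove /hy): {"xr":48}
After op 3 (add /xr 67): {"xr":67}
After op 4 (remove /xr): {}
After op 5 (add /wb 21): {"wb":21}
After op 6 (add /i 16): {"i":16,"wb":21}
After op 7 (replace /wb 25): {"i":16,"wb":25}
After op 8 (add /fb 42): {"fb":42,"i":16,"wb":25}
After op 9 (add /a 79): {"a":79,"fb":42,"i":16,"wb":25}
After op 10 (replace /a 32): {"a":32,"fb":42,"i":16,"wb":25}
After op 11 (add /vv 14): {"a":32,"fb":42,"i":16,"vv":14,"wb":25}
After op 12 (replace /vv 88): {"a":32,"fb":42,"i":16,"vv":88,"wb":25}
After op 13 (remove /i): {"a":32,"fb":42,"vv":88,"wb":25}
After op 14 (add /lp 52): {"a":32,"fb":42,"lp":52,"vv":88,"wb":25}
After op 15 (remove /vv): {"a":32,"fb":42,"lp":52,"wb":25}
After op 16 (remove /a): {"fb":42,"lp":52,"wb":25}
After op 17 (add /bib 44): {"bib":44,"fb":42,"lp":52,"wb":25}
After op 18 (remove /wb): {"bib":44,"fb":42,"lp":52}
After op 19 (replace /lp 79): {"bib":44,"fb":42,"lp":79}
After op 20 (remove /bib): {"fb":42,"lp":79}
After op 21 (replace /lp 88): {"fb":42,"lp":88}
Value at /fb: 42

Answer: 42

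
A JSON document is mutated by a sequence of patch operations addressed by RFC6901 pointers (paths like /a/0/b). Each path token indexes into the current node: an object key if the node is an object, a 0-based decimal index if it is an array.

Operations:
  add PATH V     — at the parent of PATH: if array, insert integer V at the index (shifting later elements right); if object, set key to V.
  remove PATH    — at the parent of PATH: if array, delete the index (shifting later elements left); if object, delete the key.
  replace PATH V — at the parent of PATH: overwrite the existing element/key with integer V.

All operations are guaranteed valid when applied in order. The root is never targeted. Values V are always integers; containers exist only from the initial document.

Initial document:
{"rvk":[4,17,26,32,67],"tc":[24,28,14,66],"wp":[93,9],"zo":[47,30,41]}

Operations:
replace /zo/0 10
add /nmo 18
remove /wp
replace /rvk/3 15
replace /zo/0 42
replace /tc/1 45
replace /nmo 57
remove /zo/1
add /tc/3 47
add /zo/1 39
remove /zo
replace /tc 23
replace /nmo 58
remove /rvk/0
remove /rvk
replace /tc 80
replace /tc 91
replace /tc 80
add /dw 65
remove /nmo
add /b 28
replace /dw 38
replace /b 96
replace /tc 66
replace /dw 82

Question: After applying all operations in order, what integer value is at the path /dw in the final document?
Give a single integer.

Answer: 82

Derivation:
After op 1 (replace /zo/0 10): {"rvk":[4,17,26,32,67],"tc":[24,28,14,66],"wp":[93,9],"zo":[10,30,41]}
After op 2 (add /nmo 18): {"nmo":18,"rvk":[4,17,26,32,67],"tc":[24,28,14,66],"wp":[93,9],"zo":[10,30,41]}
After op 3 (remove /wp): {"nmo":18,"rvk":[4,17,26,32,67],"tc":[24,28,14,66],"zo":[10,30,41]}
After op 4 (replace /rvk/3 15): {"nmo":18,"rvk":[4,17,26,15,67],"tc":[24,28,14,66],"zo":[10,30,41]}
After op 5 (replace /zo/0 42): {"nmo":18,"rvk":[4,17,26,15,67],"tc":[24,28,14,66],"zo":[42,30,41]}
After op 6 (replace /tc/1 45): {"nmo":18,"rvk":[4,17,26,15,67],"tc":[24,45,14,66],"zo":[42,30,41]}
After op 7 (replace /nmo 57): {"nmo":57,"rvk":[4,17,26,15,67],"tc":[24,45,14,66],"zo":[42,30,41]}
After op 8 (remove /zo/1): {"nmo":57,"rvk":[4,17,26,15,67],"tc":[24,45,14,66],"zo":[42,41]}
After op 9 (add /tc/3 47): {"nmo":57,"rvk":[4,17,26,15,67],"tc":[24,45,14,47,66],"zo":[42,41]}
After op 10 (add /zo/1 39): {"nmo":57,"rvk":[4,17,26,15,67],"tc":[24,45,14,47,66],"zo":[42,39,41]}
After op 11 (remove /zo): {"nmo":57,"rvk":[4,17,26,15,67],"tc":[24,45,14,47,66]}
After op 12 (replace /tc 23): {"nmo":57,"rvk":[4,17,26,15,67],"tc":23}
After op 13 (replace /nmo 58): {"nmo":58,"rvk":[4,17,26,15,67],"tc":23}
After op 14 (remove /rvk/0): {"nmo":58,"rvk":[17,26,15,67],"tc":23}
After op 15 (remove /rvk): {"nmo":58,"tc":23}
After op 16 (replace /tc 80): {"nmo":58,"tc":80}
After op 17 (replace /tc 91): {"nmo":58,"tc":91}
After op 18 (replace /tc 80): {"nmo":58,"tc":80}
After op 19 (add /dw 65): {"dw":65,"nmo":58,"tc":80}
After op 20 (remove /nmo): {"dw":65,"tc":80}
After op 21 (add /b 28): {"b":28,"dw":65,"tc":80}
After op 22 (replace /dw 38): {"b":28,"dw":38,"tc":80}
After op 23 (replace /b 96): {"b":96,"dw":38,"tc":80}
After op 24 (replace /tc 66): {"b":96,"dw":38,"tc":66}
After op 25 (replace /dw 82): {"b":96,"dw":82,"tc":66}
Value at /dw: 82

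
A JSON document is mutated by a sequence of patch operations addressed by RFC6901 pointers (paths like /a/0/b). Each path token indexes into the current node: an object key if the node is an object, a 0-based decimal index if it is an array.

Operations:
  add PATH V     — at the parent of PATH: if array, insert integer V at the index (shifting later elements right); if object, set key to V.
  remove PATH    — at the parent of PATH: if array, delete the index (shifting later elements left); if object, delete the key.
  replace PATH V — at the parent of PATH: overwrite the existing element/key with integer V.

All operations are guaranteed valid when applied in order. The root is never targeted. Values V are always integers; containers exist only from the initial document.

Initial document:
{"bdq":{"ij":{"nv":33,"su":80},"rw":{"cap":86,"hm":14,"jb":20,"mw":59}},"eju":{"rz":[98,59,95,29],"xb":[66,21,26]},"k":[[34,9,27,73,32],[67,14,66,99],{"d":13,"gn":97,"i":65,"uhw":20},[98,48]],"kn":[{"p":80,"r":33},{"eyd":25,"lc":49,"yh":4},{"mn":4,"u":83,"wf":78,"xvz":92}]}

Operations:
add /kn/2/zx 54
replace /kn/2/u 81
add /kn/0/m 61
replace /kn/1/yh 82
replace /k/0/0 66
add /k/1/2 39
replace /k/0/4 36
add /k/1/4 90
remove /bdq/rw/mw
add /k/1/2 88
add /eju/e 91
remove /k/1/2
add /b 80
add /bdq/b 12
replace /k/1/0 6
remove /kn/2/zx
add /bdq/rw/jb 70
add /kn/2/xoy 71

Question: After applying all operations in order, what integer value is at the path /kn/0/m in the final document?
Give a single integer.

Answer: 61

Derivation:
After op 1 (add /kn/2/zx 54): {"bdq":{"ij":{"nv":33,"su":80},"rw":{"cap":86,"hm":14,"jb":20,"mw":59}},"eju":{"rz":[98,59,95,29],"xb":[66,21,26]},"k":[[34,9,27,73,32],[67,14,66,99],{"d":13,"gn":97,"i":65,"uhw":20},[98,48]],"kn":[{"p":80,"r":33},{"eyd":25,"lc":49,"yh":4},{"mn":4,"u":83,"wf":78,"xvz":92,"zx":54}]}
After op 2 (replace /kn/2/u 81): {"bdq":{"ij":{"nv":33,"su":80},"rw":{"cap":86,"hm":14,"jb":20,"mw":59}},"eju":{"rz":[98,59,95,29],"xb":[66,21,26]},"k":[[34,9,27,73,32],[67,14,66,99],{"d":13,"gn":97,"i":65,"uhw":20},[98,48]],"kn":[{"p":80,"r":33},{"eyd":25,"lc":49,"yh":4},{"mn":4,"u":81,"wf":78,"xvz":92,"zx":54}]}
After op 3 (add /kn/0/m 61): {"bdq":{"ij":{"nv":33,"su":80},"rw":{"cap":86,"hm":14,"jb":20,"mw":59}},"eju":{"rz":[98,59,95,29],"xb":[66,21,26]},"k":[[34,9,27,73,32],[67,14,66,99],{"d":13,"gn":97,"i":65,"uhw":20},[98,48]],"kn":[{"m":61,"p":80,"r":33},{"eyd":25,"lc":49,"yh":4},{"mn":4,"u":81,"wf":78,"xvz":92,"zx":54}]}
After op 4 (replace /kn/1/yh 82): {"bdq":{"ij":{"nv":33,"su":80},"rw":{"cap":86,"hm":14,"jb":20,"mw":59}},"eju":{"rz":[98,59,95,29],"xb":[66,21,26]},"k":[[34,9,27,73,32],[67,14,66,99],{"d":13,"gn":97,"i":65,"uhw":20},[98,48]],"kn":[{"m":61,"p":80,"r":33},{"eyd":25,"lc":49,"yh":82},{"mn":4,"u":81,"wf":78,"xvz":92,"zx":54}]}
After op 5 (replace /k/0/0 66): {"bdq":{"ij":{"nv":33,"su":80},"rw":{"cap":86,"hm":14,"jb":20,"mw":59}},"eju":{"rz":[98,59,95,29],"xb":[66,21,26]},"k":[[66,9,27,73,32],[67,14,66,99],{"d":13,"gn":97,"i":65,"uhw":20},[98,48]],"kn":[{"m":61,"p":80,"r":33},{"eyd":25,"lc":49,"yh":82},{"mn":4,"u":81,"wf":78,"xvz":92,"zx":54}]}
After op 6 (add /k/1/2 39): {"bdq":{"ij":{"nv":33,"su":80},"rw":{"cap":86,"hm":14,"jb":20,"mw":59}},"eju":{"rz":[98,59,95,29],"xb":[66,21,26]},"k":[[66,9,27,73,32],[67,14,39,66,99],{"d":13,"gn":97,"i":65,"uhw":20},[98,48]],"kn":[{"m":61,"p":80,"r":33},{"eyd":25,"lc":49,"yh":82},{"mn":4,"u":81,"wf":78,"xvz":92,"zx":54}]}
After op 7 (replace /k/0/4 36): {"bdq":{"ij":{"nv":33,"su":80},"rw":{"cap":86,"hm":14,"jb":20,"mw":59}},"eju":{"rz":[98,59,95,29],"xb":[66,21,26]},"k":[[66,9,27,73,36],[67,14,39,66,99],{"d":13,"gn":97,"i":65,"uhw":20},[98,48]],"kn":[{"m":61,"p":80,"r":33},{"eyd":25,"lc":49,"yh":82},{"mn":4,"u":81,"wf":78,"xvz":92,"zx":54}]}
After op 8 (add /k/1/4 90): {"bdq":{"ij":{"nv":33,"su":80},"rw":{"cap":86,"hm":14,"jb":20,"mw":59}},"eju":{"rz":[98,59,95,29],"xb":[66,21,26]},"k":[[66,9,27,73,36],[67,14,39,66,90,99],{"d":13,"gn":97,"i":65,"uhw":20},[98,48]],"kn":[{"m":61,"p":80,"r":33},{"eyd":25,"lc":49,"yh":82},{"mn":4,"u":81,"wf":78,"xvz":92,"zx":54}]}
After op 9 (remove /bdq/rw/mw): {"bdq":{"ij":{"nv":33,"su":80},"rw":{"cap":86,"hm":14,"jb":20}},"eju":{"rz":[98,59,95,29],"xb":[66,21,26]},"k":[[66,9,27,73,36],[67,14,39,66,90,99],{"d":13,"gn":97,"i":65,"uhw":20},[98,48]],"kn":[{"m":61,"p":80,"r":33},{"eyd":25,"lc":49,"yh":82},{"mn":4,"u":81,"wf":78,"xvz":92,"zx":54}]}
After op 10 (add /k/1/2 88): {"bdq":{"ij":{"nv":33,"su":80},"rw":{"cap":86,"hm":14,"jb":20}},"eju":{"rz":[98,59,95,29],"xb":[66,21,26]},"k":[[66,9,27,73,36],[67,14,88,39,66,90,99],{"d":13,"gn":97,"i":65,"uhw":20},[98,48]],"kn":[{"m":61,"p":80,"r":33},{"eyd":25,"lc":49,"yh":82},{"mn":4,"u":81,"wf":78,"xvz":92,"zx":54}]}
After op 11 (add /eju/e 91): {"bdq":{"ij":{"nv":33,"su":80},"rw":{"cap":86,"hm":14,"jb":20}},"eju":{"e":91,"rz":[98,59,95,29],"xb":[66,21,26]},"k":[[66,9,27,73,36],[67,14,88,39,66,90,99],{"d":13,"gn":97,"i":65,"uhw":20},[98,48]],"kn":[{"m":61,"p":80,"r":33},{"eyd":25,"lc":49,"yh":82},{"mn":4,"u":81,"wf":78,"xvz":92,"zx":54}]}
After op 12 (remove /k/1/2): {"bdq":{"ij":{"nv":33,"su":80},"rw":{"cap":86,"hm":14,"jb":20}},"eju":{"e":91,"rz":[98,59,95,29],"xb":[66,21,26]},"k":[[66,9,27,73,36],[67,14,39,66,90,99],{"d":13,"gn":97,"i":65,"uhw":20},[98,48]],"kn":[{"m":61,"p":80,"r":33},{"eyd":25,"lc":49,"yh":82},{"mn":4,"u":81,"wf":78,"xvz":92,"zx":54}]}
After op 13 (add /b 80): {"b":80,"bdq":{"ij":{"nv":33,"su":80},"rw":{"cap":86,"hm":14,"jb":20}},"eju":{"e":91,"rz":[98,59,95,29],"xb":[66,21,26]},"k":[[66,9,27,73,36],[67,14,39,66,90,99],{"d":13,"gn":97,"i":65,"uhw":20},[98,48]],"kn":[{"m":61,"p":80,"r":33},{"eyd":25,"lc":49,"yh":82},{"mn":4,"u":81,"wf":78,"xvz":92,"zx":54}]}
After op 14 (add /bdq/b 12): {"b":80,"bdq":{"b":12,"ij":{"nv":33,"su":80},"rw":{"cap":86,"hm":14,"jb":20}},"eju":{"e":91,"rz":[98,59,95,29],"xb":[66,21,26]},"k":[[66,9,27,73,36],[67,14,39,66,90,99],{"d":13,"gn":97,"i":65,"uhw":20},[98,48]],"kn":[{"m":61,"p":80,"r":33},{"eyd":25,"lc":49,"yh":82},{"mn":4,"u":81,"wf":78,"xvz":92,"zx":54}]}
After op 15 (replace /k/1/0 6): {"b":80,"bdq":{"b":12,"ij":{"nv":33,"su":80},"rw":{"cap":86,"hm":14,"jb":20}},"eju":{"e":91,"rz":[98,59,95,29],"xb":[66,21,26]},"k":[[66,9,27,73,36],[6,14,39,66,90,99],{"d":13,"gn":97,"i":65,"uhw":20},[98,48]],"kn":[{"m":61,"p":80,"r":33},{"eyd":25,"lc":49,"yh":82},{"mn":4,"u":81,"wf":78,"xvz":92,"zx":54}]}
After op 16 (remove /kn/2/zx): {"b":80,"bdq":{"b":12,"ij":{"nv":33,"su":80},"rw":{"cap":86,"hm":14,"jb":20}},"eju":{"e":91,"rz":[98,59,95,29],"xb":[66,21,26]},"k":[[66,9,27,73,36],[6,14,39,66,90,99],{"d":13,"gn":97,"i":65,"uhw":20},[98,48]],"kn":[{"m":61,"p":80,"r":33},{"eyd":25,"lc":49,"yh":82},{"mn":4,"u":81,"wf":78,"xvz":92}]}
After op 17 (add /bdq/rw/jb 70): {"b":80,"bdq":{"b":12,"ij":{"nv":33,"su":80},"rw":{"cap":86,"hm":14,"jb":70}},"eju":{"e":91,"rz":[98,59,95,29],"xb":[66,21,26]},"k":[[66,9,27,73,36],[6,14,39,66,90,99],{"d":13,"gn":97,"i":65,"uhw":20},[98,48]],"kn":[{"m":61,"p":80,"r":33},{"eyd":25,"lc":49,"yh":82},{"mn":4,"u":81,"wf":78,"xvz":92}]}
After op 18 (add /kn/2/xoy 71): {"b":80,"bdq":{"b":12,"ij":{"nv":33,"su":80},"rw":{"cap":86,"hm":14,"jb":70}},"eju":{"e":91,"rz":[98,59,95,29],"xb":[66,21,26]},"k":[[66,9,27,73,36],[6,14,39,66,90,99],{"d":13,"gn":97,"i":65,"uhw":20},[98,48]],"kn":[{"m":61,"p":80,"r":33},{"eyd":25,"lc":49,"yh":82},{"mn":4,"u":81,"wf":78,"xoy":71,"xvz":92}]}
Value at /kn/0/m: 61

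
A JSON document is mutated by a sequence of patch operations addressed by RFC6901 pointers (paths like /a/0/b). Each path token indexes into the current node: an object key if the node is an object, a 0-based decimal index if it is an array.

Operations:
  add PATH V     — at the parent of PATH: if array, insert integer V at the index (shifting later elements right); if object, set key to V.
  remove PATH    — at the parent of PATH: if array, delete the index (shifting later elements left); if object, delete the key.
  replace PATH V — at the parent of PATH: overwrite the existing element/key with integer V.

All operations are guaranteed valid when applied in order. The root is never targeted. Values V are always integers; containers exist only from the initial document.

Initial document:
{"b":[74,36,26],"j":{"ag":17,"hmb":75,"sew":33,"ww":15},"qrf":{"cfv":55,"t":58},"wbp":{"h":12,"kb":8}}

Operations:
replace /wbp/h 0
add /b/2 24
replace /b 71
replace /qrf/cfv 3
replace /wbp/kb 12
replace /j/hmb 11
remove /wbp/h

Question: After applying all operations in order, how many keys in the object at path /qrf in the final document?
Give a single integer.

Answer: 2

Derivation:
After op 1 (replace /wbp/h 0): {"b":[74,36,26],"j":{"ag":17,"hmb":75,"sew":33,"ww":15},"qrf":{"cfv":55,"t":58},"wbp":{"h":0,"kb":8}}
After op 2 (add /b/2 24): {"b":[74,36,24,26],"j":{"ag":17,"hmb":75,"sew":33,"ww":15},"qrf":{"cfv":55,"t":58},"wbp":{"h":0,"kb":8}}
After op 3 (replace /b 71): {"b":71,"j":{"ag":17,"hmb":75,"sew":33,"ww":15},"qrf":{"cfv":55,"t":58},"wbp":{"h":0,"kb":8}}
After op 4 (replace /qrf/cfv 3): {"b":71,"j":{"ag":17,"hmb":75,"sew":33,"ww":15},"qrf":{"cfv":3,"t":58},"wbp":{"h":0,"kb":8}}
After op 5 (replace /wbp/kb 12): {"b":71,"j":{"ag":17,"hmb":75,"sew":33,"ww":15},"qrf":{"cfv":3,"t":58},"wbp":{"h":0,"kb":12}}
After op 6 (replace /j/hmb 11): {"b":71,"j":{"ag":17,"hmb":11,"sew":33,"ww":15},"qrf":{"cfv":3,"t":58},"wbp":{"h":0,"kb":12}}
After op 7 (remove /wbp/h): {"b":71,"j":{"ag":17,"hmb":11,"sew":33,"ww":15},"qrf":{"cfv":3,"t":58},"wbp":{"kb":12}}
Size at path /qrf: 2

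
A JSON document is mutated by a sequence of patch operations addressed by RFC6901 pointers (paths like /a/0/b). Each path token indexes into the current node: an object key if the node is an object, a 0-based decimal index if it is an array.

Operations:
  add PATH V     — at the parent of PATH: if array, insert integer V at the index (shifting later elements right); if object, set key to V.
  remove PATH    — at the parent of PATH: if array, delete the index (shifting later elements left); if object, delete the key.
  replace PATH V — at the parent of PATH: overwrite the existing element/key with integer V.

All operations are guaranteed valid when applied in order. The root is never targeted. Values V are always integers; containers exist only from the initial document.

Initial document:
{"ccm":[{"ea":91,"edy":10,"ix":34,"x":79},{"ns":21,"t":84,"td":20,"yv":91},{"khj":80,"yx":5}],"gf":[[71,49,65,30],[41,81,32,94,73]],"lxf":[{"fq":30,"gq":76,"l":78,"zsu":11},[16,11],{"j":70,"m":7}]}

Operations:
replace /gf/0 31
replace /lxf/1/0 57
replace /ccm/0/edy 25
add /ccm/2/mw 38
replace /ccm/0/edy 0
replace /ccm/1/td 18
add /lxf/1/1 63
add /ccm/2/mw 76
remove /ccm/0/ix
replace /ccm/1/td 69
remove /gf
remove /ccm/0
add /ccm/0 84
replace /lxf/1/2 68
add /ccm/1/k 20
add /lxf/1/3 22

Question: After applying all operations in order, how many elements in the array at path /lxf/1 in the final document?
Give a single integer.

Answer: 4

Derivation:
After op 1 (replace /gf/0 31): {"ccm":[{"ea":91,"edy":10,"ix":34,"x":79},{"ns":21,"t":84,"td":20,"yv":91},{"khj":80,"yx":5}],"gf":[31,[41,81,32,94,73]],"lxf":[{"fq":30,"gq":76,"l":78,"zsu":11},[16,11],{"j":70,"m":7}]}
After op 2 (replace /lxf/1/0 57): {"ccm":[{"ea":91,"edy":10,"ix":34,"x":79},{"ns":21,"t":84,"td":20,"yv":91},{"khj":80,"yx":5}],"gf":[31,[41,81,32,94,73]],"lxf":[{"fq":30,"gq":76,"l":78,"zsu":11},[57,11],{"j":70,"m":7}]}
After op 3 (replace /ccm/0/edy 25): {"ccm":[{"ea":91,"edy":25,"ix":34,"x":79},{"ns":21,"t":84,"td":20,"yv":91},{"khj":80,"yx":5}],"gf":[31,[41,81,32,94,73]],"lxf":[{"fq":30,"gq":76,"l":78,"zsu":11},[57,11],{"j":70,"m":7}]}
After op 4 (add /ccm/2/mw 38): {"ccm":[{"ea":91,"edy":25,"ix":34,"x":79},{"ns":21,"t":84,"td":20,"yv":91},{"khj":80,"mw":38,"yx":5}],"gf":[31,[41,81,32,94,73]],"lxf":[{"fq":30,"gq":76,"l":78,"zsu":11},[57,11],{"j":70,"m":7}]}
After op 5 (replace /ccm/0/edy 0): {"ccm":[{"ea":91,"edy":0,"ix":34,"x":79},{"ns":21,"t":84,"td":20,"yv":91},{"khj":80,"mw":38,"yx":5}],"gf":[31,[41,81,32,94,73]],"lxf":[{"fq":30,"gq":76,"l":78,"zsu":11},[57,11],{"j":70,"m":7}]}
After op 6 (replace /ccm/1/td 18): {"ccm":[{"ea":91,"edy":0,"ix":34,"x":79},{"ns":21,"t":84,"td":18,"yv":91},{"khj":80,"mw":38,"yx":5}],"gf":[31,[41,81,32,94,73]],"lxf":[{"fq":30,"gq":76,"l":78,"zsu":11},[57,11],{"j":70,"m":7}]}
After op 7 (add /lxf/1/1 63): {"ccm":[{"ea":91,"edy":0,"ix":34,"x":79},{"ns":21,"t":84,"td":18,"yv":91},{"khj":80,"mw":38,"yx":5}],"gf":[31,[41,81,32,94,73]],"lxf":[{"fq":30,"gq":76,"l":78,"zsu":11},[57,63,11],{"j":70,"m":7}]}
After op 8 (add /ccm/2/mw 76): {"ccm":[{"ea":91,"edy":0,"ix":34,"x":79},{"ns":21,"t":84,"td":18,"yv":91},{"khj":80,"mw":76,"yx":5}],"gf":[31,[41,81,32,94,73]],"lxf":[{"fq":30,"gq":76,"l":78,"zsu":11},[57,63,11],{"j":70,"m":7}]}
After op 9 (remove /ccm/0/ix): {"ccm":[{"ea":91,"edy":0,"x":79},{"ns":21,"t":84,"td":18,"yv":91},{"khj":80,"mw":76,"yx":5}],"gf":[31,[41,81,32,94,73]],"lxf":[{"fq":30,"gq":76,"l":78,"zsu":11},[57,63,11],{"j":70,"m":7}]}
After op 10 (replace /ccm/1/td 69): {"ccm":[{"ea":91,"edy":0,"x":79},{"ns":21,"t":84,"td":69,"yv":91},{"khj":80,"mw":76,"yx":5}],"gf":[31,[41,81,32,94,73]],"lxf":[{"fq":30,"gq":76,"l":78,"zsu":11},[57,63,11],{"j":70,"m":7}]}
After op 11 (remove /gf): {"ccm":[{"ea":91,"edy":0,"x":79},{"ns":21,"t":84,"td":69,"yv":91},{"khj":80,"mw":76,"yx":5}],"lxf":[{"fq":30,"gq":76,"l":78,"zsu":11},[57,63,11],{"j":70,"m":7}]}
After op 12 (remove /ccm/0): {"ccm":[{"ns":21,"t":84,"td":69,"yv":91},{"khj":80,"mw":76,"yx":5}],"lxf":[{"fq":30,"gq":76,"l":78,"zsu":11},[57,63,11],{"j":70,"m":7}]}
After op 13 (add /ccm/0 84): {"ccm":[84,{"ns":21,"t":84,"td":69,"yv":91},{"khj":80,"mw":76,"yx":5}],"lxf":[{"fq":30,"gq":76,"l":78,"zsu":11},[57,63,11],{"j":70,"m":7}]}
After op 14 (replace /lxf/1/2 68): {"ccm":[84,{"ns":21,"t":84,"td":69,"yv":91},{"khj":80,"mw":76,"yx":5}],"lxf":[{"fq":30,"gq":76,"l":78,"zsu":11},[57,63,68],{"j":70,"m":7}]}
After op 15 (add /ccm/1/k 20): {"ccm":[84,{"k":20,"ns":21,"t":84,"td":69,"yv":91},{"khj":80,"mw":76,"yx":5}],"lxf":[{"fq":30,"gq":76,"l":78,"zsu":11},[57,63,68],{"j":70,"m":7}]}
After op 16 (add /lxf/1/3 22): {"ccm":[84,{"k":20,"ns":21,"t":84,"td":69,"yv":91},{"khj":80,"mw":76,"yx":5}],"lxf":[{"fq":30,"gq":76,"l":78,"zsu":11},[57,63,68,22],{"j":70,"m":7}]}
Size at path /lxf/1: 4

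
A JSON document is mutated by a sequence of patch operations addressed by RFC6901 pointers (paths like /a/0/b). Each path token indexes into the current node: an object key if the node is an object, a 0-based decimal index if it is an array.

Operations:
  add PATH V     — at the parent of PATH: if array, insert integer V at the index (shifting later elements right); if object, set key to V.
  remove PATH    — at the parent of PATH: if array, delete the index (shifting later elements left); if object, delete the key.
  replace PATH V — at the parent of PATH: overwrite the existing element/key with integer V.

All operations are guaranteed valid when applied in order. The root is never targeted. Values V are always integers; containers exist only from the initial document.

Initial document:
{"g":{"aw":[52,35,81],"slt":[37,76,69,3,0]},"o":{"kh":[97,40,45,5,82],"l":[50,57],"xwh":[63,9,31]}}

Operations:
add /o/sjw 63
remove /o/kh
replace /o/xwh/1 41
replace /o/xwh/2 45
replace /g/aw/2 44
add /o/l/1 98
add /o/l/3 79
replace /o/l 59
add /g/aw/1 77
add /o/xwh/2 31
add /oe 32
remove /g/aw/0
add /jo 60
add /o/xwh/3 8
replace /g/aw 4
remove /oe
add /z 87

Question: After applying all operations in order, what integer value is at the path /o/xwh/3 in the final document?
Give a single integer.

After op 1 (add /o/sjw 63): {"g":{"aw":[52,35,81],"slt":[37,76,69,3,0]},"o":{"kh":[97,40,45,5,82],"l":[50,57],"sjw":63,"xwh":[63,9,31]}}
After op 2 (remove /o/kh): {"g":{"aw":[52,35,81],"slt":[37,76,69,3,0]},"o":{"l":[50,57],"sjw":63,"xwh":[63,9,31]}}
After op 3 (replace /o/xwh/1 41): {"g":{"aw":[52,35,81],"slt":[37,76,69,3,0]},"o":{"l":[50,57],"sjw":63,"xwh":[63,41,31]}}
After op 4 (replace /o/xwh/2 45): {"g":{"aw":[52,35,81],"slt":[37,76,69,3,0]},"o":{"l":[50,57],"sjw":63,"xwh":[63,41,45]}}
After op 5 (replace /g/aw/2 44): {"g":{"aw":[52,35,44],"slt":[37,76,69,3,0]},"o":{"l":[50,57],"sjw":63,"xwh":[63,41,45]}}
After op 6 (add /o/l/1 98): {"g":{"aw":[52,35,44],"slt":[37,76,69,3,0]},"o":{"l":[50,98,57],"sjw":63,"xwh":[63,41,45]}}
After op 7 (add /o/l/3 79): {"g":{"aw":[52,35,44],"slt":[37,76,69,3,0]},"o":{"l":[50,98,57,79],"sjw":63,"xwh":[63,41,45]}}
After op 8 (replace /o/l 59): {"g":{"aw":[52,35,44],"slt":[37,76,69,3,0]},"o":{"l":59,"sjw":63,"xwh":[63,41,45]}}
After op 9 (add /g/aw/1 77): {"g":{"aw":[52,77,35,44],"slt":[37,76,69,3,0]},"o":{"l":59,"sjw":63,"xwh":[63,41,45]}}
After op 10 (add /o/xwh/2 31): {"g":{"aw":[52,77,35,44],"slt":[37,76,69,3,0]},"o":{"l":59,"sjw":63,"xwh":[63,41,31,45]}}
After op 11 (add /oe 32): {"g":{"aw":[52,77,35,44],"slt":[37,76,69,3,0]},"o":{"l":59,"sjw":63,"xwh":[63,41,31,45]},"oe":32}
After op 12 (remove /g/aw/0): {"g":{"aw":[77,35,44],"slt":[37,76,69,3,0]},"o":{"l":59,"sjw":63,"xwh":[63,41,31,45]},"oe":32}
After op 13 (add /jo 60): {"g":{"aw":[77,35,44],"slt":[37,76,69,3,0]},"jo":60,"o":{"l":59,"sjw":63,"xwh":[63,41,31,45]},"oe":32}
After op 14 (add /o/xwh/3 8): {"g":{"aw":[77,35,44],"slt":[37,76,69,3,0]},"jo":60,"o":{"l":59,"sjw":63,"xwh":[63,41,31,8,45]},"oe":32}
After op 15 (replace /g/aw 4): {"g":{"aw":4,"slt":[37,76,69,3,0]},"jo":60,"o":{"l":59,"sjw":63,"xwh":[63,41,31,8,45]},"oe":32}
After op 16 (remove /oe): {"g":{"aw":4,"slt":[37,76,69,3,0]},"jo":60,"o":{"l":59,"sjw":63,"xwh":[63,41,31,8,45]}}
After op 17 (add /z 87): {"g":{"aw":4,"slt":[37,76,69,3,0]},"jo":60,"o":{"l":59,"sjw":63,"xwh":[63,41,31,8,45]},"z":87}
Value at /o/xwh/3: 8

Answer: 8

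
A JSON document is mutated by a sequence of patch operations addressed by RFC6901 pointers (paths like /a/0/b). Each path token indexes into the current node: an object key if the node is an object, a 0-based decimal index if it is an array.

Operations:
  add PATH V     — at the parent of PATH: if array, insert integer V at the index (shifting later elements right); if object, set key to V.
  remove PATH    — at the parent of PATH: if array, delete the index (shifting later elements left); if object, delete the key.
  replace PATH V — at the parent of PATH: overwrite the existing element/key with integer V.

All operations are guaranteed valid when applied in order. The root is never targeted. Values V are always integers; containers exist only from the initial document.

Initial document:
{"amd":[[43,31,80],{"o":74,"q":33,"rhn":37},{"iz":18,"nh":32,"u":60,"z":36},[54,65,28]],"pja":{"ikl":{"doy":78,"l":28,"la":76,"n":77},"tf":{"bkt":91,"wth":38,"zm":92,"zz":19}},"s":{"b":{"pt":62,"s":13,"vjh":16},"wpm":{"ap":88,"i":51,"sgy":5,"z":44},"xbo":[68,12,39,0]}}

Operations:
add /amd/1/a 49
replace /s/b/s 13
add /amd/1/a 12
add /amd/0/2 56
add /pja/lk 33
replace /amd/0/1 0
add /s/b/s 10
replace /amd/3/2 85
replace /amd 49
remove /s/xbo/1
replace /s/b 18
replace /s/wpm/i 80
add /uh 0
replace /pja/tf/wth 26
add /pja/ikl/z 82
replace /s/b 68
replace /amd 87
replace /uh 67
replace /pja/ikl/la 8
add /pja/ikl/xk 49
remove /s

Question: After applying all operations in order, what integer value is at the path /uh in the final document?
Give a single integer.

Answer: 67

Derivation:
After op 1 (add /amd/1/a 49): {"amd":[[43,31,80],{"a":49,"o":74,"q":33,"rhn":37},{"iz":18,"nh":32,"u":60,"z":36},[54,65,28]],"pja":{"ikl":{"doy":78,"l":28,"la":76,"n":77},"tf":{"bkt":91,"wth":38,"zm":92,"zz":19}},"s":{"b":{"pt":62,"s":13,"vjh":16},"wpm":{"ap":88,"i":51,"sgy":5,"z":44},"xbo":[68,12,39,0]}}
After op 2 (replace /s/b/s 13): {"amd":[[43,31,80],{"a":49,"o":74,"q":33,"rhn":37},{"iz":18,"nh":32,"u":60,"z":36},[54,65,28]],"pja":{"ikl":{"doy":78,"l":28,"la":76,"n":77},"tf":{"bkt":91,"wth":38,"zm":92,"zz":19}},"s":{"b":{"pt":62,"s":13,"vjh":16},"wpm":{"ap":88,"i":51,"sgy":5,"z":44},"xbo":[68,12,39,0]}}
After op 3 (add /amd/1/a 12): {"amd":[[43,31,80],{"a":12,"o":74,"q":33,"rhn":37},{"iz":18,"nh":32,"u":60,"z":36},[54,65,28]],"pja":{"ikl":{"doy":78,"l":28,"la":76,"n":77},"tf":{"bkt":91,"wth":38,"zm":92,"zz":19}},"s":{"b":{"pt":62,"s":13,"vjh":16},"wpm":{"ap":88,"i":51,"sgy":5,"z":44},"xbo":[68,12,39,0]}}
After op 4 (add /amd/0/2 56): {"amd":[[43,31,56,80],{"a":12,"o":74,"q":33,"rhn":37},{"iz":18,"nh":32,"u":60,"z":36},[54,65,28]],"pja":{"ikl":{"doy":78,"l":28,"la":76,"n":77},"tf":{"bkt":91,"wth":38,"zm":92,"zz":19}},"s":{"b":{"pt":62,"s":13,"vjh":16},"wpm":{"ap":88,"i":51,"sgy":5,"z":44},"xbo":[68,12,39,0]}}
After op 5 (add /pja/lk 33): {"amd":[[43,31,56,80],{"a":12,"o":74,"q":33,"rhn":37},{"iz":18,"nh":32,"u":60,"z":36},[54,65,28]],"pja":{"ikl":{"doy":78,"l":28,"la":76,"n":77},"lk":33,"tf":{"bkt":91,"wth":38,"zm":92,"zz":19}},"s":{"b":{"pt":62,"s":13,"vjh":16},"wpm":{"ap":88,"i":51,"sgy":5,"z":44},"xbo":[68,12,39,0]}}
After op 6 (replace /amd/0/1 0): {"amd":[[43,0,56,80],{"a":12,"o":74,"q":33,"rhn":37},{"iz":18,"nh":32,"u":60,"z":36},[54,65,28]],"pja":{"ikl":{"doy":78,"l":28,"la":76,"n":77},"lk":33,"tf":{"bkt":91,"wth":38,"zm":92,"zz":19}},"s":{"b":{"pt":62,"s":13,"vjh":16},"wpm":{"ap":88,"i":51,"sgy":5,"z":44},"xbo":[68,12,39,0]}}
After op 7 (add /s/b/s 10): {"amd":[[43,0,56,80],{"a":12,"o":74,"q":33,"rhn":37},{"iz":18,"nh":32,"u":60,"z":36},[54,65,28]],"pja":{"ikl":{"doy":78,"l":28,"la":76,"n":77},"lk":33,"tf":{"bkt":91,"wth":38,"zm":92,"zz":19}},"s":{"b":{"pt":62,"s":10,"vjh":16},"wpm":{"ap":88,"i":51,"sgy":5,"z":44},"xbo":[68,12,39,0]}}
After op 8 (replace /amd/3/2 85): {"amd":[[43,0,56,80],{"a":12,"o":74,"q":33,"rhn":37},{"iz":18,"nh":32,"u":60,"z":36},[54,65,85]],"pja":{"ikl":{"doy":78,"l":28,"la":76,"n":77},"lk":33,"tf":{"bkt":91,"wth":38,"zm":92,"zz":19}},"s":{"b":{"pt":62,"s":10,"vjh":16},"wpm":{"ap":88,"i":51,"sgy":5,"z":44},"xbo":[68,12,39,0]}}
After op 9 (replace /amd 49): {"amd":49,"pja":{"ikl":{"doy":78,"l":28,"la":76,"n":77},"lk":33,"tf":{"bkt":91,"wth":38,"zm":92,"zz":19}},"s":{"b":{"pt":62,"s":10,"vjh":16},"wpm":{"ap":88,"i":51,"sgy":5,"z":44},"xbo":[68,12,39,0]}}
After op 10 (remove /s/xbo/1): {"amd":49,"pja":{"ikl":{"doy":78,"l":28,"la":76,"n":77},"lk":33,"tf":{"bkt":91,"wth":38,"zm":92,"zz":19}},"s":{"b":{"pt":62,"s":10,"vjh":16},"wpm":{"ap":88,"i":51,"sgy":5,"z":44},"xbo":[68,39,0]}}
After op 11 (replace /s/b 18): {"amd":49,"pja":{"ikl":{"doy":78,"l":28,"la":76,"n":77},"lk":33,"tf":{"bkt":91,"wth":38,"zm":92,"zz":19}},"s":{"b":18,"wpm":{"ap":88,"i":51,"sgy":5,"z":44},"xbo":[68,39,0]}}
After op 12 (replace /s/wpm/i 80): {"amd":49,"pja":{"ikl":{"doy":78,"l":28,"la":76,"n":77},"lk":33,"tf":{"bkt":91,"wth":38,"zm":92,"zz":19}},"s":{"b":18,"wpm":{"ap":88,"i":80,"sgy":5,"z":44},"xbo":[68,39,0]}}
After op 13 (add /uh 0): {"amd":49,"pja":{"ikl":{"doy":78,"l":28,"la":76,"n":77},"lk":33,"tf":{"bkt":91,"wth":38,"zm":92,"zz":19}},"s":{"b":18,"wpm":{"ap":88,"i":80,"sgy":5,"z":44},"xbo":[68,39,0]},"uh":0}
After op 14 (replace /pja/tf/wth 26): {"amd":49,"pja":{"ikl":{"doy":78,"l":28,"la":76,"n":77},"lk":33,"tf":{"bkt":91,"wth":26,"zm":92,"zz":19}},"s":{"b":18,"wpm":{"ap":88,"i":80,"sgy":5,"z":44},"xbo":[68,39,0]},"uh":0}
After op 15 (add /pja/ikl/z 82): {"amd":49,"pja":{"ikl":{"doy":78,"l":28,"la":76,"n":77,"z":82},"lk":33,"tf":{"bkt":91,"wth":26,"zm":92,"zz":19}},"s":{"b":18,"wpm":{"ap":88,"i":80,"sgy":5,"z":44},"xbo":[68,39,0]},"uh":0}
After op 16 (replace /s/b 68): {"amd":49,"pja":{"ikl":{"doy":78,"l":28,"la":76,"n":77,"z":82},"lk":33,"tf":{"bkt":91,"wth":26,"zm":92,"zz":19}},"s":{"b":68,"wpm":{"ap":88,"i":80,"sgy":5,"z":44},"xbo":[68,39,0]},"uh":0}
After op 17 (replace /amd 87): {"amd":87,"pja":{"ikl":{"doy":78,"l":28,"la":76,"n":77,"z":82},"lk":33,"tf":{"bkt":91,"wth":26,"zm":92,"zz":19}},"s":{"b":68,"wpm":{"ap":88,"i":80,"sgy":5,"z":44},"xbo":[68,39,0]},"uh":0}
After op 18 (replace /uh 67): {"amd":87,"pja":{"ikl":{"doy":78,"l":28,"la":76,"n":77,"z":82},"lk":33,"tf":{"bkt":91,"wth":26,"zm":92,"zz":19}},"s":{"b":68,"wpm":{"ap":88,"i":80,"sgy":5,"z":44},"xbo":[68,39,0]},"uh":67}
After op 19 (replace /pja/ikl/la 8): {"amd":87,"pja":{"ikl":{"doy":78,"l":28,"la":8,"n":77,"z":82},"lk":33,"tf":{"bkt":91,"wth":26,"zm":92,"zz":19}},"s":{"b":68,"wpm":{"ap":88,"i":80,"sgy":5,"z":44},"xbo":[68,39,0]},"uh":67}
After op 20 (add /pja/ikl/xk 49): {"amd":87,"pja":{"ikl":{"doy":78,"l":28,"la":8,"n":77,"xk":49,"z":82},"lk":33,"tf":{"bkt":91,"wth":26,"zm":92,"zz":19}},"s":{"b":68,"wpm":{"ap":88,"i":80,"sgy":5,"z":44},"xbo":[68,39,0]},"uh":67}
After op 21 (remove /s): {"amd":87,"pja":{"ikl":{"doy":78,"l":28,"la":8,"n":77,"xk":49,"z":82},"lk":33,"tf":{"bkt":91,"wth":26,"zm":92,"zz":19}},"uh":67}
Value at /uh: 67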